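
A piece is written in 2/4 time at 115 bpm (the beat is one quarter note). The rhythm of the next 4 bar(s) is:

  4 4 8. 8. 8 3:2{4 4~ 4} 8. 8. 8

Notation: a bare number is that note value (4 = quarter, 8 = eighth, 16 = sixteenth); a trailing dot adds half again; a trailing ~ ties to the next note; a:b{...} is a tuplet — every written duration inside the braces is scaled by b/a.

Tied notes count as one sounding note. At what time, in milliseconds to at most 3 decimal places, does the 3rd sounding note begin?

note 3 onset = 2b = 1043.478ms

1. 0.0ms @ 0 + 521.739ms (1)
2. 521.739ms @ 1 + 521.739ms (1)
3. 1043.478ms @ 2 + 391.304ms (3/4)
4. 1434.783ms @ 11/4 + 391.304ms (3/4)
5. 1826.087ms @ 7/2 + 260.87ms (1/2)
6. 2086.957ms @ 4 + 347.826ms (2/3)
7. 2434.783ms @ 14/3 + 695.652ms (4/3)
8. 3130.435ms @ 6 + 391.304ms (3/4)
9. 3521.739ms @ 27/4 + 391.304ms (3/4)
10. 3913.043ms @ 15/2 + 260.87ms (1/2)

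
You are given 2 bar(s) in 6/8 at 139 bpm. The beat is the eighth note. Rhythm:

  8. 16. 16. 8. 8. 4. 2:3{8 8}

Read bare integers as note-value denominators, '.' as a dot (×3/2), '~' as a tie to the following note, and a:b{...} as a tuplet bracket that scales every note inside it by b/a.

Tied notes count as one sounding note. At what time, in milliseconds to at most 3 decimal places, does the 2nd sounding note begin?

note 2 onset = 3/2b = 647.482ms

1. 0.0ms @ 0 + 647.482ms (3/2)
2. 647.482ms @ 3/2 + 323.741ms (3/4)
3. 971.223ms @ 9/4 + 323.741ms (3/4)
4. 1294.964ms @ 3 + 647.482ms (3/2)
5. 1942.446ms @ 9/2 + 647.482ms (3/2)
6. 2589.928ms @ 6 + 1294.964ms (3)
7. 3884.892ms @ 9 + 647.482ms (3/2)
8. 4532.374ms @ 21/2 + 647.482ms (3/2)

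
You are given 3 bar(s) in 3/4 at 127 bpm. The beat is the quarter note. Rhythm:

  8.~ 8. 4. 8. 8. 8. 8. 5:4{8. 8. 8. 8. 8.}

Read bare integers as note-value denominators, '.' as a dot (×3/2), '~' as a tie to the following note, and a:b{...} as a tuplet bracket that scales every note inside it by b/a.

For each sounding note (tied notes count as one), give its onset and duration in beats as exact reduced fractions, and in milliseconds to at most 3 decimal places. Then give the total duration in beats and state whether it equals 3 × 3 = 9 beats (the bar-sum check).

1) 0.0ms=0b +708.661ms=3/2b
2) 708.661ms=3/2b +708.661ms=3/2b
3) 1417.323ms=3b +354.331ms=3/4b
4) 1771.654ms=15/4b +354.331ms=3/4b
5) 2125.984ms=9/2b +354.331ms=3/4b
6) 2480.315ms=21/4b +354.331ms=3/4b
7) 2834.646ms=6b +283.465ms=3/5b
8) 3118.11ms=33/5b +283.465ms=3/5b
9) 3401.575ms=36/5b +283.465ms=3/5b
10) 3685.039ms=39/5b +283.465ms=3/5b
11) 3968.504ms=42/5b +283.465ms=3/5b
Σ=9b of 9 (127bpm 3/4) — PASS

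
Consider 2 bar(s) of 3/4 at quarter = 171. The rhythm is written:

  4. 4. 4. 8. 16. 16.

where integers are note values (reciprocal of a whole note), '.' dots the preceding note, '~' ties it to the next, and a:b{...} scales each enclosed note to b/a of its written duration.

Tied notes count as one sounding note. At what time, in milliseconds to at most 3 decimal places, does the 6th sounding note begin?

note 6 onset = 45/8b = 1973.684ms

1. 0.0ms @ 0 + 526.316ms (3/2)
2. 526.316ms @ 3/2 + 526.316ms (3/2)
3. 1052.632ms @ 3 + 526.316ms (3/2)
4. 1578.947ms @ 9/2 + 263.158ms (3/4)
5. 1842.105ms @ 21/4 + 131.579ms (3/8)
6. 1973.684ms @ 45/8 + 131.579ms (3/8)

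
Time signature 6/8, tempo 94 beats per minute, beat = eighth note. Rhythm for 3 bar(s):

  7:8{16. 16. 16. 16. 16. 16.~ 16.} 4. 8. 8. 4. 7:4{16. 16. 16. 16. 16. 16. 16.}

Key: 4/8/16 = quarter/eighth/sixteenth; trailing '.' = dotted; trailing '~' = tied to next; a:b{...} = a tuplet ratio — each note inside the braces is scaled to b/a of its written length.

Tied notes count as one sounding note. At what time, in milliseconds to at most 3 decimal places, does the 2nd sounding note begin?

note 2 onset = 6/7b = 547.112ms

1. 0.0ms @ 0 + 547.112ms (6/7)
2. 547.112ms @ 6/7 + 547.112ms (6/7)
3. 1094.225ms @ 12/7 + 547.112ms (6/7)
4. 1641.337ms @ 18/7 + 547.112ms (6/7)
5. 2188.45ms @ 24/7 + 547.112ms (6/7)
6. 2735.562ms @ 30/7 + 1094.225ms (12/7)
7. 3829.787ms @ 6 + 1914.894ms (3)
8. 5744.681ms @ 9 + 957.447ms (3/2)
9. 6702.128ms @ 21/2 + 957.447ms (3/2)
10. 7659.574ms @ 12 + 1914.894ms (3)
11. 9574.468ms @ 15 + 273.556ms (3/7)
12. 9848.024ms @ 108/7 + 273.556ms (3/7)
13. 10121.581ms @ 111/7 + 273.556ms (3/7)
14. 10395.137ms @ 114/7 + 273.556ms (3/7)
15. 10668.693ms @ 117/7 + 273.556ms (3/7)
16. 10942.249ms @ 120/7 + 273.556ms (3/7)
17. 11215.805ms @ 123/7 + 273.556ms (3/7)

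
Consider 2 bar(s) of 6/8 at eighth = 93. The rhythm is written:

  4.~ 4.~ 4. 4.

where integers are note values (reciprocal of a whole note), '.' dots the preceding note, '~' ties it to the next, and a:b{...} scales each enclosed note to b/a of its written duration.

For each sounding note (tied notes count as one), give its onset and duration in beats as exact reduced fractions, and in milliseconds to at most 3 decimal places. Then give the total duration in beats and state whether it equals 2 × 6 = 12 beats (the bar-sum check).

1) 0.0ms=0b +5806.452ms=9b
2) 5806.452ms=9b +1935.484ms=3b
Σ=12b of 12 (93bpm 6/8) — PASS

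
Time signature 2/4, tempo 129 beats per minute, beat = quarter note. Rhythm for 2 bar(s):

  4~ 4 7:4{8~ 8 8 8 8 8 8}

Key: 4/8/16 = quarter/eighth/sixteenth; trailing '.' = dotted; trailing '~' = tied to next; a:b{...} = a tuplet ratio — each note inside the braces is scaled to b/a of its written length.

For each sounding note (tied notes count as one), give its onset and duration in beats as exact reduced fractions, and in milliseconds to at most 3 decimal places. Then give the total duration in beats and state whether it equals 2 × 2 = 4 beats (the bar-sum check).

1) 0.0ms=0b +930.233ms=2b
2) 930.233ms=2b +265.781ms=4/7b
3) 1196.013ms=18/7b +132.89ms=2/7b
4) 1328.904ms=20/7b +132.89ms=2/7b
5) 1461.794ms=22/7b +132.89ms=2/7b
6) 1594.684ms=24/7b +132.89ms=2/7b
7) 1727.575ms=26/7b +132.89ms=2/7b
Σ=4b of 4 (129bpm 2/4) — PASS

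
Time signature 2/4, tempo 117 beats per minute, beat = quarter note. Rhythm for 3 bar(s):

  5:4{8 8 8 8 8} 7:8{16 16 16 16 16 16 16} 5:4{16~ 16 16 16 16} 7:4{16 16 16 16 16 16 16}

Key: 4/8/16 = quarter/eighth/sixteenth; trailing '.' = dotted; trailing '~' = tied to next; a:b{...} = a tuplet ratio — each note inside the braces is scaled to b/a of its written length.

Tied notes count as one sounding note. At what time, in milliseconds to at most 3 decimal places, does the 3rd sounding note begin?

1. 0.0ms @ 0 + 205.128ms (2/5)
2. 205.128ms @ 2/5 + 205.128ms (2/5)
3. 410.256ms @ 4/5 + 205.128ms (2/5)
4. 615.385ms @ 6/5 + 205.128ms (2/5)
5. 820.513ms @ 8/5 + 205.128ms (2/5)
6. 1025.641ms @ 2 + 146.52ms (2/7)
7. 1172.161ms @ 16/7 + 146.52ms (2/7)
8. 1318.681ms @ 18/7 + 146.52ms (2/7)
9. 1465.201ms @ 20/7 + 146.52ms (2/7)
10. 1611.722ms @ 22/7 + 146.52ms (2/7)
11. 1758.242ms @ 24/7 + 146.52ms (2/7)
12. 1904.762ms @ 26/7 + 146.52ms (2/7)
13. 2051.282ms @ 4 + 205.128ms (2/5)
14. 2256.41ms @ 22/5 + 102.564ms (1/5)
15. 2358.974ms @ 23/5 + 102.564ms (1/5)
16. 2461.538ms @ 24/5 + 102.564ms (1/5)
17. 2564.103ms @ 5 + 73.26ms (1/7)
18. 2637.363ms @ 36/7 + 73.26ms (1/7)
19. 2710.623ms @ 37/7 + 73.26ms (1/7)
20. 2783.883ms @ 38/7 + 73.26ms (1/7)
21. 2857.143ms @ 39/7 + 73.26ms (1/7)
22. 2930.403ms @ 40/7 + 73.26ms (1/7)
23. 3003.663ms @ 41/7 + 73.26ms (1/7)

note 3 onset = 4/5b = 410.256ms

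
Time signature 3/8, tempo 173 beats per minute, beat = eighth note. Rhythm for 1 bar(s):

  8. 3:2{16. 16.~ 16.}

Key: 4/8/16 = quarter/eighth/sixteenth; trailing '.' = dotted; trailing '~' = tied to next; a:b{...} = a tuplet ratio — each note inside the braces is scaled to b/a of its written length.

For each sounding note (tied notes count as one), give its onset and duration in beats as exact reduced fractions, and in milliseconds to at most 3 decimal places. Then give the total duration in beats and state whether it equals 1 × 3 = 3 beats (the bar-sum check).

1) 0.0ms=0b +520.231ms=3/2b
2) 520.231ms=3/2b +173.41ms=1/2b
3) 693.642ms=2b +346.821ms=1b
Σ=3b of 3 (173bpm 3/8) — PASS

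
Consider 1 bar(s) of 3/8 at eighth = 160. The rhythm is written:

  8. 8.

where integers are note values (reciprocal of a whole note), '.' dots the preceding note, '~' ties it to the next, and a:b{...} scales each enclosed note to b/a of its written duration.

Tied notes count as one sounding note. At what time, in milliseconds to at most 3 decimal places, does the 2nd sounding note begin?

note 2 onset = 3/2b = 562.5ms

1. 0.0ms @ 0 + 562.5ms (3/2)
2. 562.5ms @ 3/2 + 562.5ms (3/2)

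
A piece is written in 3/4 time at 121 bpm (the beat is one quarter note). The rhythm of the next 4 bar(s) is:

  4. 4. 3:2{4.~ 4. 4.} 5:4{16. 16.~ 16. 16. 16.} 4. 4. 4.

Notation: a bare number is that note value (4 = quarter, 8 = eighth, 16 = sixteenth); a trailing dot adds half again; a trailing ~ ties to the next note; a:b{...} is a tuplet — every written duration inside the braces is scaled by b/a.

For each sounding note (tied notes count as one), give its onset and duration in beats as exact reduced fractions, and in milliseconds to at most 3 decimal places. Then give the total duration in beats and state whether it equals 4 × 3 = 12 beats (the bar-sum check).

1) 0.0ms=0b +743.802ms=3/2b
2) 743.802ms=3/2b +743.802ms=3/2b
3) 1487.603ms=3b +991.736ms=2b
4) 2479.339ms=5b +495.868ms=1b
5) 2975.207ms=6b +148.76ms=3/10b
6) 3123.967ms=63/10b +297.521ms=3/5b
7) 3421.488ms=69/10b +148.76ms=3/10b
8) 3570.248ms=36/5b +148.76ms=3/10b
9) 3719.008ms=15/2b +743.802ms=3/2b
10) 4462.81ms=9b +743.802ms=3/2b
11) 5206.612ms=21/2b +743.802ms=3/2b
Σ=12b of 12 (121bpm 3/4) — PASS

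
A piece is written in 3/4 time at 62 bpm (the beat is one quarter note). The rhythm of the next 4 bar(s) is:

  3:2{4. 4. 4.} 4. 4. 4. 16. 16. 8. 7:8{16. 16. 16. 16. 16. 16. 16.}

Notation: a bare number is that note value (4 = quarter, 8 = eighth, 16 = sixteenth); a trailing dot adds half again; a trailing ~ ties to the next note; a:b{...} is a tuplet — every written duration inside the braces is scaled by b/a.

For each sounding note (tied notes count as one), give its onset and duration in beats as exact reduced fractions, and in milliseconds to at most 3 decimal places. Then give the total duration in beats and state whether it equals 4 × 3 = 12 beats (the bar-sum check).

1) 0.0ms=0b +967.742ms=1b
2) 967.742ms=1b +967.742ms=1b
3) 1935.484ms=2b +967.742ms=1b
4) 2903.226ms=3b +1451.613ms=3/2b
5) 4354.839ms=9/2b +1451.613ms=3/2b
6) 5806.452ms=6b +1451.613ms=3/2b
7) 7258.065ms=15/2b +362.903ms=3/8b
8) 7620.968ms=63/8b +362.903ms=3/8b
9) 7983.871ms=33/4b +725.806ms=3/4b
10) 8709.677ms=9b +414.747ms=3/7b
11) 9124.424ms=66/7b +414.747ms=3/7b
12) 9539.171ms=69/7b +414.747ms=3/7b
13) 9953.917ms=72/7b +414.747ms=3/7b
14) 10368.664ms=75/7b +414.747ms=3/7b
15) 10783.41ms=78/7b +414.747ms=3/7b
16) 11198.157ms=81/7b +414.747ms=3/7b
Σ=12b of 12 (62bpm 3/4) — PASS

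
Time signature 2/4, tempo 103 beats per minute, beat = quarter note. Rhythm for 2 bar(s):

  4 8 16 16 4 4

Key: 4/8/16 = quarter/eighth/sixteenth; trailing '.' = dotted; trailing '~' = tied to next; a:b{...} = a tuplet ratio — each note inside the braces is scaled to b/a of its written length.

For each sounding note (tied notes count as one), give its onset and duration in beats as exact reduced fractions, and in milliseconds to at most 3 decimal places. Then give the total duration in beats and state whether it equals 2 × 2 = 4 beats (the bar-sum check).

1) 0.0ms=0b +582.524ms=1b
2) 582.524ms=1b +291.262ms=1/2b
3) 873.786ms=3/2b +145.631ms=1/4b
4) 1019.417ms=7/4b +145.631ms=1/4b
5) 1165.049ms=2b +582.524ms=1b
6) 1747.573ms=3b +582.524ms=1b
Σ=4b of 4 (103bpm 2/4) — PASS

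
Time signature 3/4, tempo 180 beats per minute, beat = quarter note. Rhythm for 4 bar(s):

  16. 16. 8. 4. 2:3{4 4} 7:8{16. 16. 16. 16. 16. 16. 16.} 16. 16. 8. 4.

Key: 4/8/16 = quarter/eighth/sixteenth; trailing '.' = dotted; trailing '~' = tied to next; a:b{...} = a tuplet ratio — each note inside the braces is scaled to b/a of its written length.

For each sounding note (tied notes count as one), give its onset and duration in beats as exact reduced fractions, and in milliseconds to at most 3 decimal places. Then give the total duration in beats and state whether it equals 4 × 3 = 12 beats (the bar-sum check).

1) 0.0ms=0b +125.0ms=3/8b
2) 125.0ms=3/8b +125.0ms=3/8b
3) 250.0ms=3/4b +250.0ms=3/4b
4) 500.0ms=3/2b +500.0ms=3/2b
5) 1000.0ms=3b +500.0ms=3/2b
6) 1500.0ms=9/2b +500.0ms=3/2b
7) 2000.0ms=6b +142.857ms=3/7b
8) 2142.857ms=45/7b +142.857ms=3/7b
9) 2285.714ms=48/7b +142.857ms=3/7b
10) 2428.571ms=51/7b +142.857ms=3/7b
11) 2571.429ms=54/7b +142.857ms=3/7b
12) 2714.286ms=57/7b +142.857ms=3/7b
13) 2857.143ms=60/7b +142.857ms=3/7b
14) 3000.0ms=9b +125.0ms=3/8b
15) 3125.0ms=75/8b +125.0ms=3/8b
16) 3250.0ms=39/4b +250.0ms=3/4b
17) 3500.0ms=21/2b +500.0ms=3/2b
Σ=12b of 12 (180bpm 3/4) — PASS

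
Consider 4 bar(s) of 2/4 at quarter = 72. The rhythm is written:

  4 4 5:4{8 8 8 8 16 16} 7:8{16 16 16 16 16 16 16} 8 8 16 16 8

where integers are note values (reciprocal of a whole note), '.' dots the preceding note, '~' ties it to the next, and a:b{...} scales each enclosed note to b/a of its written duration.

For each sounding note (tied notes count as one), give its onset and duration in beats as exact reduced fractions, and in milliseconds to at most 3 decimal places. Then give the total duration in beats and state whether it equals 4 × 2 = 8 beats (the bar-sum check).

1) 0.0ms=0b +833.333ms=1b
2) 833.333ms=1b +833.333ms=1b
3) 1666.667ms=2b +333.333ms=2/5b
4) 2000.0ms=12/5b +333.333ms=2/5b
5) 2333.333ms=14/5b +333.333ms=2/5b
6) 2666.667ms=16/5b +333.333ms=2/5b
7) 3000.0ms=18/5b +166.667ms=1/5b
8) 3166.667ms=19/5b +166.667ms=1/5b
9) 3333.333ms=4b +238.095ms=2/7b
10) 3571.429ms=30/7b +238.095ms=2/7b
11) 3809.524ms=32/7b +238.095ms=2/7b
12) 4047.619ms=34/7b +238.095ms=2/7b
13) 4285.714ms=36/7b +238.095ms=2/7b
14) 4523.81ms=38/7b +238.095ms=2/7b
15) 4761.905ms=40/7b +238.095ms=2/7b
16) 5000.0ms=6b +416.667ms=1/2b
17) 5416.667ms=13/2b +416.667ms=1/2b
18) 5833.333ms=7b +208.333ms=1/4b
19) 6041.667ms=29/4b +208.333ms=1/4b
20) 6250.0ms=15/2b +416.667ms=1/2b
Σ=8b of 8 (72bpm 2/4) — PASS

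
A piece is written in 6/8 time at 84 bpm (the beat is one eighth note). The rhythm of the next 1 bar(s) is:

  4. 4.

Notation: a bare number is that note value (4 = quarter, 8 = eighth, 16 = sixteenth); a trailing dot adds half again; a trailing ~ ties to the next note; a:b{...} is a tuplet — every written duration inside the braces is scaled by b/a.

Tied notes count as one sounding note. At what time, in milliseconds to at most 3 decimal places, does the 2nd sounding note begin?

note 2 onset = 3b = 2142.857ms

1. 0.0ms @ 0 + 2142.857ms (3)
2. 2142.857ms @ 3 + 2142.857ms (3)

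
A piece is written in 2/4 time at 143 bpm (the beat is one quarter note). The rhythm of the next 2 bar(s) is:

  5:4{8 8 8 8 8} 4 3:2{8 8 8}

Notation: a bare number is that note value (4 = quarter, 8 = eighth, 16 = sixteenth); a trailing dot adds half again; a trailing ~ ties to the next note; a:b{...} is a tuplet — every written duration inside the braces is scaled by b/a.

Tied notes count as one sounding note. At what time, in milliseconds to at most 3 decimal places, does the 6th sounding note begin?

note 6 onset = 2b = 839.161ms

1. 0.0ms @ 0 + 167.832ms (2/5)
2. 167.832ms @ 2/5 + 167.832ms (2/5)
3. 335.664ms @ 4/5 + 167.832ms (2/5)
4. 503.497ms @ 6/5 + 167.832ms (2/5)
5. 671.329ms @ 8/5 + 167.832ms (2/5)
6. 839.161ms @ 2 + 419.58ms (1)
7. 1258.741ms @ 3 + 139.86ms (1/3)
8. 1398.601ms @ 10/3 + 139.86ms (1/3)
9. 1538.462ms @ 11/3 + 139.86ms (1/3)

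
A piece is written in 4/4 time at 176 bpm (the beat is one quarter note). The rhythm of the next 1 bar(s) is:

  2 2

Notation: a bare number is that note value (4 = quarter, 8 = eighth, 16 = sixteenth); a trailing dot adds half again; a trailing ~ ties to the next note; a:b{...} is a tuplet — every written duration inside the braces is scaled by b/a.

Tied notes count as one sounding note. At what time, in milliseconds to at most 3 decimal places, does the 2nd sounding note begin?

1. 0.0ms @ 0 + 681.818ms (2)
2. 681.818ms @ 2 + 681.818ms (2)

note 2 onset = 2b = 681.818ms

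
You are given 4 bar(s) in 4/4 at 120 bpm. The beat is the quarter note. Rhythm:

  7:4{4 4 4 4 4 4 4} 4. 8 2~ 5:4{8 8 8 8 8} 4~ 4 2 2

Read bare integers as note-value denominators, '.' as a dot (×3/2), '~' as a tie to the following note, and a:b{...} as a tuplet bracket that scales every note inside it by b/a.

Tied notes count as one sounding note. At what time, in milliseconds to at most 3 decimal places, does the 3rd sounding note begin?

note 3 onset = 8/7b = 571.429ms

1. 0.0ms @ 0 + 285.714ms (4/7)
2. 285.714ms @ 4/7 + 285.714ms (4/7)
3. 571.429ms @ 8/7 + 285.714ms (4/7)
4. 857.143ms @ 12/7 + 285.714ms (4/7)
5. 1142.857ms @ 16/7 + 285.714ms (4/7)
6. 1428.571ms @ 20/7 + 285.714ms (4/7)
7. 1714.286ms @ 24/7 + 285.714ms (4/7)
8. 2000.0ms @ 4 + 750.0ms (3/2)
9. 2750.0ms @ 11/2 + 250.0ms (1/2)
10. 3000.0ms @ 6 + 1200.0ms (12/5)
11. 4200.0ms @ 42/5 + 200.0ms (2/5)
12. 4400.0ms @ 44/5 + 200.0ms (2/5)
13. 4600.0ms @ 46/5 + 200.0ms (2/5)
14. 4800.0ms @ 48/5 + 200.0ms (2/5)
15. 5000.0ms @ 10 + 1000.0ms (2)
16. 6000.0ms @ 12 + 1000.0ms (2)
17. 7000.0ms @ 14 + 1000.0ms (2)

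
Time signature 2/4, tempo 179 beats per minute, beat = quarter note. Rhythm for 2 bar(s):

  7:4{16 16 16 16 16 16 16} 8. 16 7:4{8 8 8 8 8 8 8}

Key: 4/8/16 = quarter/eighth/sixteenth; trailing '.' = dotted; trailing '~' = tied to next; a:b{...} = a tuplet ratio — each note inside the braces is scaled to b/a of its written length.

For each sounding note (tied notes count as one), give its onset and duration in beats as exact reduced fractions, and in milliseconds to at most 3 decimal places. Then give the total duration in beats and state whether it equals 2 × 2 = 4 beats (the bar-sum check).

1) 0.0ms=0b +47.885ms=1/7b
2) 47.885ms=1/7b +47.885ms=1/7b
3) 95.77ms=2/7b +47.885ms=1/7b
4) 143.655ms=3/7b +47.885ms=1/7b
5) 191.54ms=4/7b +47.885ms=1/7b
6) 239.425ms=5/7b +47.885ms=1/7b
7) 287.31ms=6/7b +47.885ms=1/7b
8) 335.196ms=1b +251.397ms=3/4b
9) 586.592ms=7/4b +83.799ms=1/4b
10) 670.391ms=2b +95.77ms=2/7b
11) 766.161ms=16/7b +95.77ms=2/7b
12) 861.931ms=18/7b +95.77ms=2/7b
13) 957.702ms=20/7b +95.77ms=2/7b
14) 1053.472ms=22/7b +95.77ms=2/7b
15) 1149.242ms=24/7b +95.77ms=2/7b
16) 1245.012ms=26/7b +95.77ms=2/7b
Σ=4b of 4 (179bpm 2/4) — PASS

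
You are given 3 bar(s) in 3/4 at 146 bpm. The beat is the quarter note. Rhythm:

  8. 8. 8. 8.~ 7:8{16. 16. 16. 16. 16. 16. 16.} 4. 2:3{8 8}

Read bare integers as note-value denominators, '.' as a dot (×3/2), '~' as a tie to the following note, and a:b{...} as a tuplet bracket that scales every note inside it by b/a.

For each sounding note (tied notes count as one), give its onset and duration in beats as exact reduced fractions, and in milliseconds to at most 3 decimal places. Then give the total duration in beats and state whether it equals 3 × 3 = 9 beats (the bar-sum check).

1) 0.0ms=0b +308.219ms=3/4b
2) 308.219ms=3/4b +308.219ms=3/4b
3) 616.438ms=3/2b +308.219ms=3/4b
4) 924.658ms=9/4b +484.344ms=33/28b
5) 1409.002ms=24/7b +176.125ms=3/7b
6) 1585.127ms=27/7b +176.125ms=3/7b
7) 1761.252ms=30/7b +176.125ms=3/7b
8) 1937.378ms=33/7b +176.125ms=3/7b
9) 2113.503ms=36/7b +176.125ms=3/7b
10) 2289.628ms=39/7b +176.125ms=3/7b
11) 2465.753ms=6b +616.438ms=3/2b
12) 3082.192ms=15/2b +308.219ms=3/4b
13) 3390.411ms=33/4b +308.219ms=3/4b
Σ=9b of 9 (146bpm 3/4) — PASS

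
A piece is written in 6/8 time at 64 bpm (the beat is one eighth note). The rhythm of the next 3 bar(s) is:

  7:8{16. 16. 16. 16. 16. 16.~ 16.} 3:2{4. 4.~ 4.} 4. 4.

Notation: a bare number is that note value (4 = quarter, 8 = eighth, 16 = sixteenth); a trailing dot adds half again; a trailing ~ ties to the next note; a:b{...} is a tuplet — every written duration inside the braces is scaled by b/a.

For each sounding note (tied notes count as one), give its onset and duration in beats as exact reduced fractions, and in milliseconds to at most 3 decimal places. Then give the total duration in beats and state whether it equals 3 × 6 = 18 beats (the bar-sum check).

1) 0.0ms=0b +803.571ms=6/7b
2) 803.571ms=6/7b +803.571ms=6/7b
3) 1607.143ms=12/7b +803.571ms=6/7b
4) 2410.714ms=18/7b +803.571ms=6/7b
5) 3214.286ms=24/7b +803.571ms=6/7b
6) 4017.857ms=30/7b +1607.143ms=12/7b
7) 5625.0ms=6b +1875.0ms=2b
8) 7500.0ms=8b +3750.0ms=4b
9) 11250.0ms=12b +2812.5ms=3b
10) 14062.5ms=15b +2812.5ms=3b
Σ=18b of 18 (64bpm 6/8) — PASS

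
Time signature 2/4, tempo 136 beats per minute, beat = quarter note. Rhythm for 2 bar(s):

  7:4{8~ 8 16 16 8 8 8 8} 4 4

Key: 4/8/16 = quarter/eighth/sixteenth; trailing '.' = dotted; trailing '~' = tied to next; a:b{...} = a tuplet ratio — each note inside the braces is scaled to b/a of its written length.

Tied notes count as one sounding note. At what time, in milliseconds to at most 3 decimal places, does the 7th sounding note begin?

1. 0.0ms @ 0 + 252.101ms (4/7)
2. 252.101ms @ 4/7 + 63.025ms (1/7)
3. 315.126ms @ 5/7 + 63.025ms (1/7)
4. 378.151ms @ 6/7 + 126.05ms (2/7)
5. 504.202ms @ 8/7 + 126.05ms (2/7)
6. 630.252ms @ 10/7 + 126.05ms (2/7)
7. 756.303ms @ 12/7 + 126.05ms (2/7)
8. 882.353ms @ 2 + 441.176ms (1)
9. 1323.529ms @ 3 + 441.176ms (1)

note 7 onset = 12/7b = 756.303ms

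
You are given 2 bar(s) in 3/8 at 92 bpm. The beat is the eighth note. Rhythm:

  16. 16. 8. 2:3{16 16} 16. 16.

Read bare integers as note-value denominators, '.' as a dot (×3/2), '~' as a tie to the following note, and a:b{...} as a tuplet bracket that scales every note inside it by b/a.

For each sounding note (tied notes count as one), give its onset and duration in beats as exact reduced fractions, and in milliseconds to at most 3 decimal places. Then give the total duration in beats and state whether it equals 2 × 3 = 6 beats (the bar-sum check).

1) 0.0ms=0b +489.13ms=3/4b
2) 489.13ms=3/4b +489.13ms=3/4b
3) 978.261ms=3/2b +978.261ms=3/2b
4) 1956.522ms=3b +489.13ms=3/4b
5) 2445.652ms=15/4b +489.13ms=3/4b
6) 2934.783ms=9/2b +489.13ms=3/4b
7) 3423.913ms=21/4b +489.13ms=3/4b
Σ=6b of 6 (92bpm 3/8) — PASS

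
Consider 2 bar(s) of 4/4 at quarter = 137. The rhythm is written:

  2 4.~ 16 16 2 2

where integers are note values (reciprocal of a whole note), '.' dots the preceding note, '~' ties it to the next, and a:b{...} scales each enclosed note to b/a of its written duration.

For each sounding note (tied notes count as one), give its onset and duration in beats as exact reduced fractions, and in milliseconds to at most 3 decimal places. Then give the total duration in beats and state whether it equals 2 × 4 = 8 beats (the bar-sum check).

1) 0.0ms=0b +875.912ms=2b
2) 875.912ms=2b +766.423ms=7/4b
3) 1642.336ms=15/4b +109.489ms=1/4b
4) 1751.825ms=4b +875.912ms=2b
5) 2627.737ms=6b +875.912ms=2b
Σ=8b of 8 (137bpm 4/4) — PASS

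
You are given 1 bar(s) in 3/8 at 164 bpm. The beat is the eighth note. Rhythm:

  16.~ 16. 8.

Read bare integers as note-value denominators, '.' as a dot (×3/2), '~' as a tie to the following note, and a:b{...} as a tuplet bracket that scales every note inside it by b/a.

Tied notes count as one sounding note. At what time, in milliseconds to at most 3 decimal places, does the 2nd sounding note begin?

1. 0.0ms @ 0 + 548.78ms (3/2)
2. 548.78ms @ 3/2 + 548.78ms (3/2)

note 2 onset = 3/2b = 548.78ms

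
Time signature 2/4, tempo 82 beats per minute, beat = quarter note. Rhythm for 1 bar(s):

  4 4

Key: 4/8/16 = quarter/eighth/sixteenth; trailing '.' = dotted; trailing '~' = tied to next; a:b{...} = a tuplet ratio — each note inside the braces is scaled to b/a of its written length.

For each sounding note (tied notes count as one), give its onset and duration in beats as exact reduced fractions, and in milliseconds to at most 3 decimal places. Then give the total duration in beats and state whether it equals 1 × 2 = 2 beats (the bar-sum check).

1) 0.0ms=0b +731.707ms=1b
2) 731.707ms=1b +731.707ms=1b
Σ=2b of 2 (82bpm 2/4) — PASS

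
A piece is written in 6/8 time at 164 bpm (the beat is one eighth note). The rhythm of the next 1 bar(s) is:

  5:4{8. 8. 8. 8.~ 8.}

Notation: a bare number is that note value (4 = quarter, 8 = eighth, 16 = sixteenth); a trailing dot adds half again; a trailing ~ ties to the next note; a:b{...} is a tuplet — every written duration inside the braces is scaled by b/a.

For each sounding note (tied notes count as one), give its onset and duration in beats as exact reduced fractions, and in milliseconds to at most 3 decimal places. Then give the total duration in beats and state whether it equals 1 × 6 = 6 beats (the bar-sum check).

1) 0.0ms=0b +439.024ms=6/5b
2) 439.024ms=6/5b +439.024ms=6/5b
3) 878.049ms=12/5b +439.024ms=6/5b
4) 1317.073ms=18/5b +878.049ms=12/5b
Σ=6b of 6 (164bpm 6/8) — PASS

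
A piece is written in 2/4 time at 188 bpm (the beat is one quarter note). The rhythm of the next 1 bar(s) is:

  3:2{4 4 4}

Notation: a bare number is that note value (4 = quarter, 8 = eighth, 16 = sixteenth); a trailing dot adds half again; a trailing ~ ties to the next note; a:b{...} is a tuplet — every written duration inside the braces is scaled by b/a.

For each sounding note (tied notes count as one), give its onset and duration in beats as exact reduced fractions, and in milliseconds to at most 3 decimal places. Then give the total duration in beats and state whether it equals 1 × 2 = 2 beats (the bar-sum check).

1) 0.0ms=0b +212.766ms=2/3b
2) 212.766ms=2/3b +212.766ms=2/3b
3) 425.532ms=4/3b +212.766ms=2/3b
Σ=2b of 2 (188bpm 2/4) — PASS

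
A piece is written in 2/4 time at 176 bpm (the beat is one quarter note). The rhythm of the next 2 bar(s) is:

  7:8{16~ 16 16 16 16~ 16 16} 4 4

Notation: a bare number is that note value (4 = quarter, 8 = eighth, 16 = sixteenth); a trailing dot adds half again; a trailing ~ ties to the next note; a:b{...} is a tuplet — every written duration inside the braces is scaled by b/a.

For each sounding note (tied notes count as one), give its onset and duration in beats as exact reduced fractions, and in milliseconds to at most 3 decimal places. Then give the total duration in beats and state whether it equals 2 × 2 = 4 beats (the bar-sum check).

1) 0.0ms=0b +194.805ms=4/7b
2) 194.805ms=4/7b +97.403ms=2/7b
3) 292.208ms=6/7b +97.403ms=2/7b
4) 389.61ms=8/7b +194.805ms=4/7b
5) 584.416ms=12/7b +97.403ms=2/7b
6) 681.818ms=2b +340.909ms=1b
7) 1022.727ms=3b +340.909ms=1b
Σ=4b of 4 (176bpm 2/4) — PASS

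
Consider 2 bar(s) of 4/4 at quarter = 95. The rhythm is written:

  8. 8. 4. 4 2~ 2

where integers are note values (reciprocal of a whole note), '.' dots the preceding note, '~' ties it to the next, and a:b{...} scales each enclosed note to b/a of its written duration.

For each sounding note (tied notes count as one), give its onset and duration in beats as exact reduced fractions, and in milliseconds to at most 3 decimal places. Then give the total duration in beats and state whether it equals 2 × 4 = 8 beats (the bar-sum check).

1) 0.0ms=0b +473.684ms=3/4b
2) 473.684ms=3/4b +473.684ms=3/4b
3) 947.368ms=3/2b +947.368ms=3/2b
4) 1894.737ms=3b +631.579ms=1b
5) 2526.316ms=4b +2526.316ms=4b
Σ=8b of 8 (95bpm 4/4) — PASS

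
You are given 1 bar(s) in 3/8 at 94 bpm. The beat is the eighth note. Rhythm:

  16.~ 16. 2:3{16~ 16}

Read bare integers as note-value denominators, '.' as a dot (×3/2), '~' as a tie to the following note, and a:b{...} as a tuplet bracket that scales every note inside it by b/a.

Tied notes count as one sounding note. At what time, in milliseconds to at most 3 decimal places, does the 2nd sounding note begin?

note 2 onset = 3/2b = 957.447ms

1. 0.0ms @ 0 + 957.447ms (3/2)
2. 957.447ms @ 3/2 + 957.447ms (3/2)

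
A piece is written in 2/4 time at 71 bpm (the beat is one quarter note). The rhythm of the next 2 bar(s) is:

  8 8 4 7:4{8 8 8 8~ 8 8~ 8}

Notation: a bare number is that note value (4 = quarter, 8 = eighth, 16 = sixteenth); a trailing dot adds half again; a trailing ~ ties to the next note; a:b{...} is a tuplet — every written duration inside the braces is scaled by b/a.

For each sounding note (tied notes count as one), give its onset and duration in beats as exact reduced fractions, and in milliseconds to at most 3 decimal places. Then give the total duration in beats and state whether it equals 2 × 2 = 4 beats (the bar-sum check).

1) 0.0ms=0b +422.535ms=1/2b
2) 422.535ms=1/2b +422.535ms=1/2b
3) 845.07ms=1b +845.07ms=1b
4) 1690.141ms=2b +241.449ms=2/7b
5) 1931.59ms=16/7b +241.449ms=2/7b
6) 2173.038ms=18/7b +241.449ms=2/7b
7) 2414.487ms=20/7b +482.897ms=4/7b
8) 2897.384ms=24/7b +482.897ms=4/7b
Σ=4b of 4 (71bpm 2/4) — PASS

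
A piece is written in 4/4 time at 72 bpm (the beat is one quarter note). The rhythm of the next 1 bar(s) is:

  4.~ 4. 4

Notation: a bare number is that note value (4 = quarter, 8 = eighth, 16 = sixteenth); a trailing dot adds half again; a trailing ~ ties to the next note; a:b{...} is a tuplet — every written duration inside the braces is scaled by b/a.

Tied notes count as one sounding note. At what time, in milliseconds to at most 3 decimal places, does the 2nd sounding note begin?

note 2 onset = 3b = 2500.0ms

1. 0.0ms @ 0 + 2500.0ms (3)
2. 2500.0ms @ 3 + 833.333ms (1)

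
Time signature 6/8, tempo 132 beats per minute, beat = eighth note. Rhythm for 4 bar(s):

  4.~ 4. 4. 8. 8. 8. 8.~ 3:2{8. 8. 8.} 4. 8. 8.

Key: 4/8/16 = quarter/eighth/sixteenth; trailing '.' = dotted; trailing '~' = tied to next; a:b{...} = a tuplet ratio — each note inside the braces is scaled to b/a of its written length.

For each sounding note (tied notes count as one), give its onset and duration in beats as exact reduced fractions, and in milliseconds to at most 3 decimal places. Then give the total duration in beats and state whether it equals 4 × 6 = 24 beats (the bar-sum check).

1) 0.0ms=0b +2727.273ms=6b
2) 2727.273ms=6b +1363.636ms=3b
3) 4090.909ms=9b +681.818ms=3/2b
4) 4772.727ms=21/2b +681.818ms=3/2b
5) 5454.545ms=12b +681.818ms=3/2b
6) 6136.364ms=27/2b +1136.364ms=5/2b
7) 7272.727ms=16b +454.545ms=1b
8) 7727.273ms=17b +454.545ms=1b
9) 8181.818ms=18b +1363.636ms=3b
10) 9545.455ms=21b +681.818ms=3/2b
11) 10227.273ms=45/2b +681.818ms=3/2b
Σ=24b of 24 (132bpm 6/8) — PASS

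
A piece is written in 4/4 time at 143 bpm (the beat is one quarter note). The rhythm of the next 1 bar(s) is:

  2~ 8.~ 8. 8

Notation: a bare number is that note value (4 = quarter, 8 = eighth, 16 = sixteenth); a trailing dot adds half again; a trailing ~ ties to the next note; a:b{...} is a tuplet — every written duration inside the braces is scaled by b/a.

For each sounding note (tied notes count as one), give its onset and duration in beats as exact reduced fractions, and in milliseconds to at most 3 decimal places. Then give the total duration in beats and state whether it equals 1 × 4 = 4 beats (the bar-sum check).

1) 0.0ms=0b +1468.531ms=7/2b
2) 1468.531ms=7/2b +209.79ms=1/2b
Σ=4b of 4 (143bpm 4/4) — PASS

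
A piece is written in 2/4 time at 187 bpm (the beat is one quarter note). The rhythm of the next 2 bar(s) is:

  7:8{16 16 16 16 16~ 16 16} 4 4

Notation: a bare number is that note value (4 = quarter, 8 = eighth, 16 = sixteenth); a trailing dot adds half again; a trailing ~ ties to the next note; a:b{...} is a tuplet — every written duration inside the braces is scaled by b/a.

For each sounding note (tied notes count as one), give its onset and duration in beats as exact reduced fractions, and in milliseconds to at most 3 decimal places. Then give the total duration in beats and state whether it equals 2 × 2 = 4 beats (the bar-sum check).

1) 0.0ms=0b +91.673ms=2/7b
2) 91.673ms=2/7b +91.673ms=2/7b
3) 183.346ms=4/7b +91.673ms=2/7b
4) 275.019ms=6/7b +91.673ms=2/7b
5) 366.692ms=8/7b +183.346ms=4/7b
6) 550.038ms=12/7b +91.673ms=2/7b
7) 641.711ms=2b +320.856ms=1b
8) 962.567ms=3b +320.856ms=1b
Σ=4b of 4 (187bpm 2/4) — PASS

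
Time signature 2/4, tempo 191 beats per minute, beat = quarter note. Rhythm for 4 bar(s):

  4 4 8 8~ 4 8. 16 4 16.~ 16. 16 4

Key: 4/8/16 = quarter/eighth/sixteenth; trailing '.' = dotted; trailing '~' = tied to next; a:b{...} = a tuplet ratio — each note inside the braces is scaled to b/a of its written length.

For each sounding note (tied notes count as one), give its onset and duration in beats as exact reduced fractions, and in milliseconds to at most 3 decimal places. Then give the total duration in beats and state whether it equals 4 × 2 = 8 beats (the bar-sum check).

1) 0.0ms=0b +314.136ms=1b
2) 314.136ms=1b +314.136ms=1b
3) 628.272ms=2b +157.068ms=1/2b
4) 785.34ms=5/2b +471.204ms=3/2b
5) 1256.545ms=4b +235.602ms=3/4b
6) 1492.147ms=19/4b +78.534ms=1/4b
7) 1570.681ms=5b +314.136ms=1b
8) 1884.817ms=6b +235.602ms=3/4b
9) 2120.419ms=27/4b +78.534ms=1/4b
10) 2198.953ms=7b +314.136ms=1b
Σ=8b of 8 (191bpm 2/4) — PASS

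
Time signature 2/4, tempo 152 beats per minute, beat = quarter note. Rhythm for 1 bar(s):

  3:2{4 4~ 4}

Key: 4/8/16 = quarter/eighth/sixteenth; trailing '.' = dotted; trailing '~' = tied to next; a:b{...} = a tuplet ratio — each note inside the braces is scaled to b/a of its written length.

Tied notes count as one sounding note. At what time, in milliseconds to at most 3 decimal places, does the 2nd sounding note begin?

1. 0.0ms @ 0 + 263.158ms (2/3)
2. 263.158ms @ 2/3 + 526.316ms (4/3)

note 2 onset = 2/3b = 263.158ms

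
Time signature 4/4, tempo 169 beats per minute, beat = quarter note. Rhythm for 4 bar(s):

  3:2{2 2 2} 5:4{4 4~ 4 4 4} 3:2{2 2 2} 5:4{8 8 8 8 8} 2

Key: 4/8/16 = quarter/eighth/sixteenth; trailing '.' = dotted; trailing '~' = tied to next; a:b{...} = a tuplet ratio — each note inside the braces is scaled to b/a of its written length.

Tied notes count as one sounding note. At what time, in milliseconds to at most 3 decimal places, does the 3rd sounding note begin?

note 3 onset = 8/3b = 946.746ms

1. 0.0ms @ 0 + 473.373ms (4/3)
2. 473.373ms @ 4/3 + 473.373ms (4/3)
3. 946.746ms @ 8/3 + 473.373ms (4/3)
4. 1420.118ms @ 4 + 284.024ms (4/5)
5. 1704.142ms @ 24/5 + 568.047ms (8/5)
6. 2272.189ms @ 32/5 + 284.024ms (4/5)
7. 2556.213ms @ 36/5 + 284.024ms (4/5)
8. 2840.237ms @ 8 + 473.373ms (4/3)
9. 3313.609ms @ 28/3 + 473.373ms (4/3)
10. 3786.982ms @ 32/3 + 473.373ms (4/3)
11. 4260.355ms @ 12 + 142.012ms (2/5)
12. 4402.367ms @ 62/5 + 142.012ms (2/5)
13. 4544.379ms @ 64/5 + 142.012ms (2/5)
14. 4686.391ms @ 66/5 + 142.012ms (2/5)
15. 4828.402ms @ 68/5 + 142.012ms (2/5)
16. 4970.414ms @ 14 + 710.059ms (2)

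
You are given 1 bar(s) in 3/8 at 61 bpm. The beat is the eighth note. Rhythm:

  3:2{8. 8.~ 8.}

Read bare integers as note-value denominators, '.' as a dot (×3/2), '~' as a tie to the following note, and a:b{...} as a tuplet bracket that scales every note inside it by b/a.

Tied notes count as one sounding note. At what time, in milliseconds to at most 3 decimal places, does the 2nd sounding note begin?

note 2 onset = 1b = 983.607ms

1. 0.0ms @ 0 + 983.607ms (1)
2. 983.607ms @ 1 + 1967.213ms (2)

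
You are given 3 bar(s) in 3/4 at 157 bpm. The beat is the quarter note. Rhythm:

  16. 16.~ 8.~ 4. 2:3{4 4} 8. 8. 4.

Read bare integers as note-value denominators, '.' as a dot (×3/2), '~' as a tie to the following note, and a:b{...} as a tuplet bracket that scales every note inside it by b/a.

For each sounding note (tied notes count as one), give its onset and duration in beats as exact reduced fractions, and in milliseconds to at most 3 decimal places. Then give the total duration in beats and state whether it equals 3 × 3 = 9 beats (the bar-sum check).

1) 0.0ms=0b +143.312ms=3/8b
2) 143.312ms=3/8b +1003.185ms=21/8b
3) 1146.497ms=3b +573.248ms=3/2b
4) 1719.745ms=9/2b +573.248ms=3/2b
5) 2292.994ms=6b +286.624ms=3/4b
6) 2579.618ms=27/4b +286.624ms=3/4b
7) 2866.242ms=15/2b +573.248ms=3/2b
Σ=9b of 9 (157bpm 3/4) — PASS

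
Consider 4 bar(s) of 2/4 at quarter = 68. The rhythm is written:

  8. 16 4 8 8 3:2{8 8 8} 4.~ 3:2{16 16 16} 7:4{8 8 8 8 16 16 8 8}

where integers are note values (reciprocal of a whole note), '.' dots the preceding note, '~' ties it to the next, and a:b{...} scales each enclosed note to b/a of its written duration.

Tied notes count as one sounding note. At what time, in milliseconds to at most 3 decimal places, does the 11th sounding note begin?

1. 0.0ms @ 0 + 661.765ms (3/4)
2. 661.765ms @ 3/4 + 220.588ms (1/4)
3. 882.353ms @ 1 + 882.353ms (1)
4. 1764.706ms @ 2 + 441.176ms (1/2)
5. 2205.882ms @ 5/2 + 441.176ms (1/2)
6. 2647.059ms @ 3 + 294.118ms (1/3)
7. 2941.176ms @ 10/3 + 294.118ms (1/3)
8. 3235.294ms @ 11/3 + 294.118ms (1/3)
9. 3529.412ms @ 4 + 1470.588ms (5/3)
10. 5000.0ms @ 17/3 + 147.059ms (1/6)
11. 5147.059ms @ 35/6 + 147.059ms (1/6)
12. 5294.118ms @ 6 + 252.101ms (2/7)
13. 5546.218ms @ 44/7 + 252.101ms (2/7)
14. 5798.319ms @ 46/7 + 252.101ms (2/7)
15. 6050.42ms @ 48/7 + 252.101ms (2/7)
16. 6302.521ms @ 50/7 + 126.05ms (1/7)
17. 6428.571ms @ 51/7 + 126.05ms (1/7)
18. 6554.622ms @ 52/7 + 252.101ms (2/7)
19. 6806.723ms @ 54/7 + 252.101ms (2/7)

note 11 onset = 35/6b = 5147.059ms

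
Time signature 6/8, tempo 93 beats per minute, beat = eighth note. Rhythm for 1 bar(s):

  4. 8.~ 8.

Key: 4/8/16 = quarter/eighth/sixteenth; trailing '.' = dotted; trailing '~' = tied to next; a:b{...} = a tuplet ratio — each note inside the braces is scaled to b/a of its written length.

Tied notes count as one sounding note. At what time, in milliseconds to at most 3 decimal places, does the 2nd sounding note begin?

note 2 onset = 3b = 1935.484ms

1. 0.0ms @ 0 + 1935.484ms (3)
2. 1935.484ms @ 3 + 1935.484ms (3)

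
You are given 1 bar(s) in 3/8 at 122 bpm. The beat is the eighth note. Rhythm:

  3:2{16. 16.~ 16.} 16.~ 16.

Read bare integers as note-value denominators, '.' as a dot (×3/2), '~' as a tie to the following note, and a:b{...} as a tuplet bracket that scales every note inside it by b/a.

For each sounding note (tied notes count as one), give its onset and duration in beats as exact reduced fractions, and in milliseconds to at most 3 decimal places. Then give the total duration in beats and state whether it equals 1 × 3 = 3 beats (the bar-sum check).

1) 0.0ms=0b +245.902ms=1/2b
2) 245.902ms=1/2b +491.803ms=1b
3) 737.705ms=3/2b +737.705ms=3/2b
Σ=3b of 3 (122bpm 3/8) — PASS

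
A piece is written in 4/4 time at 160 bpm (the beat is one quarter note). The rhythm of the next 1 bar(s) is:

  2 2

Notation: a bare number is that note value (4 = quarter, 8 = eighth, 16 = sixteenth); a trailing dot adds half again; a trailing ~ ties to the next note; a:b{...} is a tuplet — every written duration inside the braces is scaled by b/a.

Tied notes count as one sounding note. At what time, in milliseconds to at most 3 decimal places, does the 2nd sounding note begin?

note 2 onset = 2b = 750.0ms

1. 0.0ms @ 0 + 750.0ms (2)
2. 750.0ms @ 2 + 750.0ms (2)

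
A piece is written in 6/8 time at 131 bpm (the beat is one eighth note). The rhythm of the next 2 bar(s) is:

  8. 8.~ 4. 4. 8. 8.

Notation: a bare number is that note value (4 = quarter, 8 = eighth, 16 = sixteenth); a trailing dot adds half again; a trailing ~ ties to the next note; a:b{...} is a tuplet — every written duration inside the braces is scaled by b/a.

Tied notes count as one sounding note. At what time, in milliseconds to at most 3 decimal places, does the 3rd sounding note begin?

note 3 onset = 6b = 2748.092ms

1. 0.0ms @ 0 + 687.023ms (3/2)
2. 687.023ms @ 3/2 + 2061.069ms (9/2)
3. 2748.092ms @ 6 + 1374.046ms (3)
4. 4122.137ms @ 9 + 687.023ms (3/2)
5. 4809.16ms @ 21/2 + 687.023ms (3/2)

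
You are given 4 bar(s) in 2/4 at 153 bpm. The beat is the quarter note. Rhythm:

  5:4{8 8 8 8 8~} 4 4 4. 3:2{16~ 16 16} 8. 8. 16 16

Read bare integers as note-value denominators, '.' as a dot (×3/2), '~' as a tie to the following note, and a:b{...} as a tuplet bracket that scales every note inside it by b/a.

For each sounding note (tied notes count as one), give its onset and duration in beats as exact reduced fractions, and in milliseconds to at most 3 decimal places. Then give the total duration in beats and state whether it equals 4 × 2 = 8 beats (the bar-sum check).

1) 0.0ms=0b +156.863ms=2/5b
2) 156.863ms=2/5b +156.863ms=2/5b
3) 313.725ms=4/5b +156.863ms=2/5b
4) 470.588ms=6/5b +156.863ms=2/5b
5) 627.451ms=8/5b +549.02ms=7/5b
6) 1176.471ms=3b +392.157ms=1b
7) 1568.627ms=4b +588.235ms=3/2b
8) 2156.863ms=11/2b +130.719ms=1/3b
9) 2287.582ms=35/6b +65.359ms=1/6b
10) 2352.941ms=6b +294.118ms=3/4b
11) 2647.059ms=27/4b +294.118ms=3/4b
12) 2941.176ms=15/2b +98.039ms=1/4b
13) 3039.216ms=31/4b +98.039ms=1/4b
Σ=8b of 8 (153bpm 2/4) — PASS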